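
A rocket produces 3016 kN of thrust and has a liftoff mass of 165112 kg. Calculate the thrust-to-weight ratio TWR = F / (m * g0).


TWR = 3016000 / (165112 * 9.81) = 1.86

1.86


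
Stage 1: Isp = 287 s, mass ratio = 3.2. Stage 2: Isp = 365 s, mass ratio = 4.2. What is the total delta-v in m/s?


dV1 = 287 * 9.81 * ln(3.2) = 3274.8 m/s
dV2 = 365 * 9.81 * ln(4.2) = 5138.5 m/s
Total dV = 3274.8 + 5138.5 = 8413.3 m/s ~ 8413 m/s

8413 m/s


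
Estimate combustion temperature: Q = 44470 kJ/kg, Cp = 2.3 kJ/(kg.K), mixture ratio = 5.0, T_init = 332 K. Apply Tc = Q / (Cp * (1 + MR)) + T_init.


Tc = 44470 / (2.3 * (1 + 5.0)) + 332 = 3554 K

3554 K


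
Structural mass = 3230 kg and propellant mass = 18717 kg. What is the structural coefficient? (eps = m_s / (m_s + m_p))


eps = 3230 / (3230 + 18717) = 0.1472

0.1472


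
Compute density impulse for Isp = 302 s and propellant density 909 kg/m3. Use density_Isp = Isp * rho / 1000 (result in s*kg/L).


rho*Isp = 302 * 909 / 1000 = 275 s*kg/L

275 s*kg/L


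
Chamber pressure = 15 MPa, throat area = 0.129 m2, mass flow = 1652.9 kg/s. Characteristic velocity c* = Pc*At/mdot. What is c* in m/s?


c* = 15e6 * 0.129 / 1652.9 = 1171 m/s

1171 m/s


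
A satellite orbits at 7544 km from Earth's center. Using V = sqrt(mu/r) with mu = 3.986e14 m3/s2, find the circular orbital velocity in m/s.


V = sqrt(3.986e14 / 7544000) = 7269 m/s

7269 m/s


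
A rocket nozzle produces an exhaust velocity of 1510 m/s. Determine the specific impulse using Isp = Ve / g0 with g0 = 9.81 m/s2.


Isp = Ve / g0 = 1510 / 9.81 = 153.9 s

153.9 s


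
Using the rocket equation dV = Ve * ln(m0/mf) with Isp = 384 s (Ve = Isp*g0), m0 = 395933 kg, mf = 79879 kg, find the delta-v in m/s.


Ve = 384 * 9.81 = 3767.04 m/s
dV = 3767.04 * ln(395933/79879) = 6030 m/s

6030 m/s


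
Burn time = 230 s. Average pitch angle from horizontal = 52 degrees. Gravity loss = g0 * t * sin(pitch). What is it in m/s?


GL = 9.81 * 230 * sin(52 deg) = 1778 m/s

1778 m/s


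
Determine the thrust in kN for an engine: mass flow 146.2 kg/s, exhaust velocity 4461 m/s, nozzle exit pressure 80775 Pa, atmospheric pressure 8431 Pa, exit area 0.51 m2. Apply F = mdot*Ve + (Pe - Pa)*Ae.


F = 146.2 * 4461 + (80775 - 8431) * 0.51 = 689094.0 N = 689.1 kN

689.1 kN


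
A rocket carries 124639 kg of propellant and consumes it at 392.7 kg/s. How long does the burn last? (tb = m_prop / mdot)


tb = 124639 / 392.7 = 317.4 s

317.4 s


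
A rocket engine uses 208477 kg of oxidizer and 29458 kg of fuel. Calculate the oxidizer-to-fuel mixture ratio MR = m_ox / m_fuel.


MR = 208477 / 29458 = 7.08

7.08


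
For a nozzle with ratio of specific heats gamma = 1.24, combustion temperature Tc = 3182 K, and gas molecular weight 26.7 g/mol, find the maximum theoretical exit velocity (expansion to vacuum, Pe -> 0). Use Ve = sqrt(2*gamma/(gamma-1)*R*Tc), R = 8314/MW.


R = 8314 / 26.7 = 311.39 J/(kg.K)
Ve = sqrt(2 * 1.24 / (1.24 - 1) * 311.39 * 3182) = 3200 m/s

3200 m/s


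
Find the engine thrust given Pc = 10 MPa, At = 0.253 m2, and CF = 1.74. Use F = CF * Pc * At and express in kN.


F = 1.74 * 10e6 * 0.253 = 4.4022e+06 N = 4402.2 kN

4402.2 kN


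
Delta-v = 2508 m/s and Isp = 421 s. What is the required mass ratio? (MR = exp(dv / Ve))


Ve = 421 * 9.81 = 4130.01 m/s
MR = exp(2508 / 4130.01) = 1.835

1.835


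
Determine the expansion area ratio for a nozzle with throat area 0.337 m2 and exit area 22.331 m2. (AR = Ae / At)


AR = 22.331 / 0.337 = 66.3

66.3


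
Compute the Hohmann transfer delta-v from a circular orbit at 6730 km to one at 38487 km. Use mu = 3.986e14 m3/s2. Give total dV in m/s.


V1 = sqrt(mu/r1) = 7695.93 m/s
dV1 = V1*(sqrt(2*r2/(r1+r2)) - 1) = 2345.19 m/s
V2 = sqrt(mu/r2) = 3218.19 m/s
dV2 = V2*(1 - sqrt(2*r1/(r1+r2))) = 1462.36 m/s
Total dV = 3808 m/s

3808 m/s


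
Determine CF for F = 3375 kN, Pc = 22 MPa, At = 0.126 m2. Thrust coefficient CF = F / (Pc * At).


CF = 3375000 / (22e6 * 0.126) = 1.22

1.22


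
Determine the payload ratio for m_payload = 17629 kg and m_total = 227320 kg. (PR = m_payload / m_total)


PR = 17629 / 227320 = 0.0776

0.0776


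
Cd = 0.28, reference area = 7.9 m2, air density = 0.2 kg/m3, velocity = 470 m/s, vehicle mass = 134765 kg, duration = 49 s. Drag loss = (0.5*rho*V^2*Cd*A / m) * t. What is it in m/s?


D = 0.5 * 0.2 * 470^2 * 0.28 * 7.9 = 48863.08 N
a = 48863.08 / 134765 = 0.3626 m/s2
dV = 0.3626 * 49 = 17.8 m/s

17.8 m/s


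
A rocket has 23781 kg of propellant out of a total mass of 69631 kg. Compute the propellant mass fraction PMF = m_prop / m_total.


PMF = 23781 / 69631 = 0.342

0.342


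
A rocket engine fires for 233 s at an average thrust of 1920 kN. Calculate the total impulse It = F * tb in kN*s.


It = 1920 * 233 = 447360 kN*s

447360 kN*s


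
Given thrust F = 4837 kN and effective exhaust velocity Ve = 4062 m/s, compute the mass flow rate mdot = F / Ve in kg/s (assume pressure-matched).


mdot = F / Ve = 4837000 / 4062 = 1190.8 kg/s

1190.8 kg/s


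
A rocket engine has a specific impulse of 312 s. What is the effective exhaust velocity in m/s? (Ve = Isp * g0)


Ve = Isp * g0 = 312 * 9.81 = 3060.7 m/s

3060.7 m/s


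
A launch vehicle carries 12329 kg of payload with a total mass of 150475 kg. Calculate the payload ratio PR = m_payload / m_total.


PR = 12329 / 150475 = 0.0819

0.0819


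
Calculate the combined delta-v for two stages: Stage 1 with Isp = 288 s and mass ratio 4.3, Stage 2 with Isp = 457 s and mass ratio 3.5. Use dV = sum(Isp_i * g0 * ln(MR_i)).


dV1 = 288 * 9.81 * ln(4.3) = 4121.0 m/s
dV2 = 457 * 9.81 * ln(3.5) = 5616.3 m/s
Total dV = 4121.0 + 5616.3 = 9737.3 m/s ~ 9737 m/s

9737 m/s


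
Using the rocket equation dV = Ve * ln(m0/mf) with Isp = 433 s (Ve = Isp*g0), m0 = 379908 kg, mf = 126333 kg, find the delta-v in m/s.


Ve = 433 * 9.81 = 4247.73 m/s
dV = 4247.73 * ln(379908/126333) = 4677 m/s

4677 m/s


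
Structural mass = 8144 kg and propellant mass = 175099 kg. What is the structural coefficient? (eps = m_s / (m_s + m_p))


eps = 8144 / (8144 + 175099) = 0.0444

0.0444


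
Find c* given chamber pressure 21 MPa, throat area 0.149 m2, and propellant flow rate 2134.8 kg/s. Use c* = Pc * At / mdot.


c* = 21e6 * 0.149 / 2134.8 = 1466 m/s

1466 m/s


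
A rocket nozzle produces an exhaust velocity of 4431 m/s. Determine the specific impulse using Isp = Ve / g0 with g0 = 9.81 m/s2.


Isp = Ve / g0 = 4431 / 9.81 = 451.7 s

451.7 s


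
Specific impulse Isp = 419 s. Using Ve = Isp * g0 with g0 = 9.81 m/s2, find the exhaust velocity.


Ve = Isp * g0 = 419 * 9.81 = 4110.4 m/s

4110.4 m/s


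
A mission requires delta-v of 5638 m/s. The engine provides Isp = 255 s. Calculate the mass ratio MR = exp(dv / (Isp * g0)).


Ve = 255 * 9.81 = 2501.55 m/s
MR = exp(5638 / 2501.55) = 9.524

9.524


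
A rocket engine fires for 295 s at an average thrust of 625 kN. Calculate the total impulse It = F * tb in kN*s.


It = 625 * 295 = 184375 kN*s

184375 kN*s


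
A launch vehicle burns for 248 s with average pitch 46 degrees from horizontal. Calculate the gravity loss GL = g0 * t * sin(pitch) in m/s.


GL = 9.81 * 248 * sin(46 deg) = 1750 m/s

1750 m/s


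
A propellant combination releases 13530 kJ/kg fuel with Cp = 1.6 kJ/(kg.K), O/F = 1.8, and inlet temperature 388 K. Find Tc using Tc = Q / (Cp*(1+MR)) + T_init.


Tc = 13530 / (1.6 * (1 + 1.8)) + 388 = 3408 K

3408 K


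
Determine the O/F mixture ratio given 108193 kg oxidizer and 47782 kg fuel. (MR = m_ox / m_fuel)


MR = 108193 / 47782 = 2.26

2.26


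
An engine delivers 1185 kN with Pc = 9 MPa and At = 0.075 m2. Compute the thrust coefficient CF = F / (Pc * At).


CF = 1185000 / (9e6 * 0.075) = 1.76

1.76


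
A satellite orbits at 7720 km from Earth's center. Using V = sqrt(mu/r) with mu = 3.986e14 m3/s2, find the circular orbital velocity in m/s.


V = sqrt(3.986e14 / 7720000) = 7186 m/s

7186 m/s


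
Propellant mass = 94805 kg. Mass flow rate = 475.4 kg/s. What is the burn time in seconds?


tb = 94805 / 475.4 = 199.4 s

199.4 s


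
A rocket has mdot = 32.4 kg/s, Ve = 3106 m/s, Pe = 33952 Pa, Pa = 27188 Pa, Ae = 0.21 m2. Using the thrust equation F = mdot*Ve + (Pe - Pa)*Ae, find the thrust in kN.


F = 32.4 * 3106 + (33952 - 27188) * 0.21 = 102055.0 N = 102.1 kN

102.1 kN


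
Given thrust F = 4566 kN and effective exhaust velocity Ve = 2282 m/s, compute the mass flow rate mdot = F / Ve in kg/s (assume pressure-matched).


mdot = F / Ve = 4566000 / 2282 = 2000.9 kg/s

2000.9 kg/s


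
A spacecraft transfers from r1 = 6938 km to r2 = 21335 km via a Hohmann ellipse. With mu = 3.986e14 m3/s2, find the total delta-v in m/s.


V1 = sqrt(mu/r1) = 7579.69 m/s
dV1 = V1*(sqrt(2*r2/(r1+r2)) - 1) = 1731.96 m/s
V2 = sqrt(mu/r2) = 4322.37 m/s
dV2 = V2*(1 - sqrt(2*r1/(r1+r2))) = 1294.29 m/s
Total dV = 3026 m/s

3026 m/s


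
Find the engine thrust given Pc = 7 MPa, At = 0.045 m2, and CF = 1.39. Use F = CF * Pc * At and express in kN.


F = 1.39 * 7e6 * 0.045 = 437850.0 N = 437.8 kN

437.8 kN


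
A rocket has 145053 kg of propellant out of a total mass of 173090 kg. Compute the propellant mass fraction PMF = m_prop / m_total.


PMF = 145053 / 173090 = 0.838

0.838


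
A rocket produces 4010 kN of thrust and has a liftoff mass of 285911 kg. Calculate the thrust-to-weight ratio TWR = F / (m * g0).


TWR = 4010000 / (285911 * 9.81) = 1.43

1.43


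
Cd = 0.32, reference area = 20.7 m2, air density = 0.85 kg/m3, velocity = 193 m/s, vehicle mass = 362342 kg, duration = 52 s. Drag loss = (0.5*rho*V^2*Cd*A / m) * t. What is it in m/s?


D = 0.5 * 0.85 * 193^2 * 0.32 * 20.7 = 104863.38 N
a = 104863.38 / 362342 = 0.2894 m/s2
dV = 0.2894 * 52 = 15.0 m/s

15.0 m/s


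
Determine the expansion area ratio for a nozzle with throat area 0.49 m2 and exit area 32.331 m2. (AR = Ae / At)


AR = 32.331 / 0.49 = 66.0

66.0


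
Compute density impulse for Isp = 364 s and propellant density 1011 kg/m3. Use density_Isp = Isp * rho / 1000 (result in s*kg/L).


rho*Isp = 364 * 1011 / 1000 = 368 s*kg/L

368 s*kg/L


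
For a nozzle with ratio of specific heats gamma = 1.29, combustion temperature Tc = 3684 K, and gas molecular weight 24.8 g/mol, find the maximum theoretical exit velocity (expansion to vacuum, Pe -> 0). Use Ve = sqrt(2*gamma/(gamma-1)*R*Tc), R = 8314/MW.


R = 8314 / 24.8 = 335.24 J/(kg.K)
Ve = sqrt(2 * 1.29 / (1.29 - 1) * 335.24 * 3684) = 3315 m/s

3315 m/s


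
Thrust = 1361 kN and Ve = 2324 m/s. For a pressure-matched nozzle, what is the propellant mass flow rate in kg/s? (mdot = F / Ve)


mdot = F / Ve = 1361000 / 2324 = 585.6 kg/s

585.6 kg/s


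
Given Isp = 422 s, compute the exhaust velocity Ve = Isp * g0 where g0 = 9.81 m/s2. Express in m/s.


Ve = Isp * g0 = 422 * 9.81 = 4139.8 m/s

4139.8 m/s


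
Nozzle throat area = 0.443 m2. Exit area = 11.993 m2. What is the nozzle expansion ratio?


AR = 11.993 / 0.443 = 27.1

27.1


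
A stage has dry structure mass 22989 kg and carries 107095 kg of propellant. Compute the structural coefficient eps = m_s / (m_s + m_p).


eps = 22989 / (22989 + 107095) = 0.1767

0.1767


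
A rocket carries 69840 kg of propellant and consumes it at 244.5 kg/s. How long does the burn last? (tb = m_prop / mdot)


tb = 69840 / 244.5 = 285.6 s

285.6 s


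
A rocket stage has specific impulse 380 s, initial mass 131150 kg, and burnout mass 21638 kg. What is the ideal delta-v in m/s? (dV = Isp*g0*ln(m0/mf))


Ve = 380 * 9.81 = 3727.8 m/s
dV = 3727.8 * ln(131150/21638) = 6717 m/s

6717 m/s


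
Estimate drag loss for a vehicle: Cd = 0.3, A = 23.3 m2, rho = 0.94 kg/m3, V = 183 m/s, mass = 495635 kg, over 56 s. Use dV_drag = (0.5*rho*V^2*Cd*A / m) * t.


D = 0.5 * 0.94 * 183^2 * 0.3 * 23.3 = 110021.41 N
a = 110021.41 / 495635 = 0.222 m/s2
dV = 0.222 * 56 = 12.4 m/s

12.4 m/s


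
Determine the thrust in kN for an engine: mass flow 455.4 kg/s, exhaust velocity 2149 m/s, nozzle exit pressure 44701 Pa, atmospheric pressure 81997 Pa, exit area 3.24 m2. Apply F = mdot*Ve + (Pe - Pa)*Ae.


F = 455.4 * 2149 + (44701 - 81997) * 3.24 = 857816.0 N = 857.8 kN

857.8 kN


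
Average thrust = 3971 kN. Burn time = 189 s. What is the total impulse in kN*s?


It = 3971 * 189 = 750519 kN*s

750519 kN*s


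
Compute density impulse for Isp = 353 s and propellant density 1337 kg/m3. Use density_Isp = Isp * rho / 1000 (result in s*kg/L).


rho*Isp = 353 * 1337 / 1000 = 472 s*kg/L

472 s*kg/L


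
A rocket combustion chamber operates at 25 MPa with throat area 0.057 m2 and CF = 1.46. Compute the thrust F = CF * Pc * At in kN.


F = 1.46 * 25e6 * 0.057 = 2.0805e+06 N = 2080.5 kN

2080.5 kN


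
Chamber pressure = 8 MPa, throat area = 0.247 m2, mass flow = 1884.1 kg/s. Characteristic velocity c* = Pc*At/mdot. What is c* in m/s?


c* = 8e6 * 0.247 / 1884.1 = 1049 m/s

1049 m/s


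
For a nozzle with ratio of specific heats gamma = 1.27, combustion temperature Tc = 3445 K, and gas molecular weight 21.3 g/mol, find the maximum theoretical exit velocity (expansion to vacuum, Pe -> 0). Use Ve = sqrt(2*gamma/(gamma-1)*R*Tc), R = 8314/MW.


R = 8314 / 21.3 = 390.33 J/(kg.K)
Ve = sqrt(2 * 1.27 / (1.27 - 1) * 390.33 * 3445) = 3557 m/s

3557 m/s


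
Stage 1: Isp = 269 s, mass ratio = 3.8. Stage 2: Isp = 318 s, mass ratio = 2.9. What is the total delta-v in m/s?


dV1 = 269 * 9.81 * ln(3.8) = 3522.9 m/s
dV2 = 318 * 9.81 * ln(2.9) = 3321.5 m/s
Total dV = 3522.9 + 3321.5 = 6844.4 m/s ~ 6844 m/s

6844 m/s


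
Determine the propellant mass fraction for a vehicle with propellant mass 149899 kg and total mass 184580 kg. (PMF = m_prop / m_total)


PMF = 149899 / 184580 = 0.812

0.812


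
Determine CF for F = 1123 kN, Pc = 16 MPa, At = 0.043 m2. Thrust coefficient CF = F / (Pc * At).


CF = 1123000 / (16e6 * 0.043) = 1.63

1.63


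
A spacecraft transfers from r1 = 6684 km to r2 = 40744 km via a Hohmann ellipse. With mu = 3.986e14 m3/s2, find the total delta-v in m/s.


V1 = sqrt(mu/r1) = 7722.37 m/s
dV1 = V1*(sqrt(2*r2/(r1+r2)) - 1) = 2399.95 m/s
V2 = sqrt(mu/r2) = 3127.78 m/s
dV2 = V2*(1 - sqrt(2*r1/(r1+r2))) = 1467.23 m/s
Total dV = 3867 m/s

3867 m/s


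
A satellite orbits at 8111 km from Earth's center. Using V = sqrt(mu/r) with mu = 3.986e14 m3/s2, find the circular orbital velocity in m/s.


V = sqrt(3.986e14 / 8111000) = 7010 m/s

7010 m/s


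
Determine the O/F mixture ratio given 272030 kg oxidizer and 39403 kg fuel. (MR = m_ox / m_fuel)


MR = 272030 / 39403 = 6.9

6.9


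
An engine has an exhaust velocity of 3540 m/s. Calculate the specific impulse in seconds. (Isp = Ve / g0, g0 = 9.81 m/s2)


Isp = Ve / g0 = 3540 / 9.81 = 360.9 s

360.9 s


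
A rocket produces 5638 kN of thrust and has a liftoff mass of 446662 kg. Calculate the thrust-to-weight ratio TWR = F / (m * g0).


TWR = 5638000 / (446662 * 9.81) = 1.29

1.29


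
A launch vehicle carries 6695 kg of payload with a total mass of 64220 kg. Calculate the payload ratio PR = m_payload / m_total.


PR = 6695 / 64220 = 0.1043

0.1043


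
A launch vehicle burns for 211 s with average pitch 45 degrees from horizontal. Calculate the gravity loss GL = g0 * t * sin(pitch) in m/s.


GL = 9.81 * 211 * sin(45 deg) = 1464 m/s

1464 m/s


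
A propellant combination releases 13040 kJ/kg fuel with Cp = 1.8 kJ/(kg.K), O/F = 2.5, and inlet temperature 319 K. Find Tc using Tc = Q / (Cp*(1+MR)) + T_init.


Tc = 13040 / (1.8 * (1 + 2.5)) + 319 = 2389 K

2389 K


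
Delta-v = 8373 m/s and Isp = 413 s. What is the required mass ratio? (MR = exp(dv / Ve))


Ve = 413 * 9.81 = 4051.53 m/s
MR = exp(8373 / 4051.53) = 7.898

7.898


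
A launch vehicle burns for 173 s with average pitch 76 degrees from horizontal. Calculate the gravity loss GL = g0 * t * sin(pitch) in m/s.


GL = 9.81 * 173 * sin(76 deg) = 1647 m/s

1647 m/s


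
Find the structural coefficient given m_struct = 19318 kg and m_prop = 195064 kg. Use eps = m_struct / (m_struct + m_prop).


eps = 19318 / (19318 + 195064) = 0.0901

0.0901


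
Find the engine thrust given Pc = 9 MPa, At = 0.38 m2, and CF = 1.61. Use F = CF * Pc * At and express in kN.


F = 1.61 * 9e6 * 0.38 = 5.5062e+06 N = 5506.2 kN

5506.2 kN


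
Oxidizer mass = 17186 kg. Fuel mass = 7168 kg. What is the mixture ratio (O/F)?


MR = 17186 / 7168 = 2.4

2.4


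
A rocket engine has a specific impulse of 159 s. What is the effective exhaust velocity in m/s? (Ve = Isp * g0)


Ve = Isp * g0 = 159 * 9.81 = 1559.8 m/s

1559.8 m/s


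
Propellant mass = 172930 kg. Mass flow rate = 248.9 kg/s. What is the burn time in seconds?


tb = 172930 / 248.9 = 694.8 s

694.8 s


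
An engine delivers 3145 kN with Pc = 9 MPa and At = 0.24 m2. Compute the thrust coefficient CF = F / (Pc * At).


CF = 3145000 / (9e6 * 0.24) = 1.46

1.46


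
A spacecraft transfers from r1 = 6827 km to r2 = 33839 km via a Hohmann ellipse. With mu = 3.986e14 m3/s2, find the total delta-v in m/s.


V1 = sqrt(mu/r1) = 7641.06 m/s
dV1 = V1*(sqrt(2*r2/(r1+r2)) - 1) = 2216.32 m/s
V2 = sqrt(mu/r2) = 3432.1 m/s
dV2 = V2*(1 - sqrt(2*r1/(r1+r2))) = 1443.38 m/s
Total dV = 3660 m/s

3660 m/s


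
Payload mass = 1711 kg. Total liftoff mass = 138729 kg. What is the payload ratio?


PR = 1711 / 138729 = 0.0123

0.0123


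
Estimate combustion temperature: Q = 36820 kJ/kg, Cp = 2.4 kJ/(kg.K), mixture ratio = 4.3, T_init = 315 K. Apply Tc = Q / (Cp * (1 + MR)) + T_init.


Tc = 36820 / (2.4 * (1 + 4.3)) + 315 = 3210 K

3210 K


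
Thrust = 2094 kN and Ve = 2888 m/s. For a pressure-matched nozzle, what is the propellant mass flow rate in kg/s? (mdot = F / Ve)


mdot = F / Ve = 2094000 / 2888 = 725.1 kg/s

725.1 kg/s


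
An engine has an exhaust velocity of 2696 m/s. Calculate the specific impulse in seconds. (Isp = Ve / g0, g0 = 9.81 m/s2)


Isp = Ve / g0 = 2696 / 9.81 = 274.8 s

274.8 s


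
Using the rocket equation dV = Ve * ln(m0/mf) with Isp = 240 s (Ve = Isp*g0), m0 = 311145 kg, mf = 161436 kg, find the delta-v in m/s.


Ve = 240 * 9.81 = 2354.4 m/s
dV = 2354.4 * ln(311145/161436) = 1545 m/s

1545 m/s


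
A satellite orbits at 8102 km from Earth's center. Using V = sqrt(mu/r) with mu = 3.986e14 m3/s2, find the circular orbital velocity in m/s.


V = sqrt(3.986e14 / 8102000) = 7014 m/s

7014 m/s


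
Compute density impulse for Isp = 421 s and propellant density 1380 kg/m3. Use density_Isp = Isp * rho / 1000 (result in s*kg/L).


rho*Isp = 421 * 1380 / 1000 = 581 s*kg/L

581 s*kg/L


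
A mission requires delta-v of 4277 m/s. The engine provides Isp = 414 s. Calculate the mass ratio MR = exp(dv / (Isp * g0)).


Ve = 414 * 9.81 = 4061.34 m/s
MR = exp(4277 / 4061.34) = 2.867

2.867


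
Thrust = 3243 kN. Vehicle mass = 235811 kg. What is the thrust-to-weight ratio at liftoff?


TWR = 3243000 / (235811 * 9.81) = 1.4

1.4


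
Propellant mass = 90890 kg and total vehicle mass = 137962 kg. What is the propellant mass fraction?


PMF = 90890 / 137962 = 0.659

0.659


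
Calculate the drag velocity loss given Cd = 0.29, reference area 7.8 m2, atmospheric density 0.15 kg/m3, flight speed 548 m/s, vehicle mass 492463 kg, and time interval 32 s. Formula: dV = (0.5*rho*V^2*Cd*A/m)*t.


D = 0.5 * 0.15 * 548^2 * 0.29 * 7.8 = 50946.57 N
a = 50946.57 / 492463 = 0.1035 m/s2
dV = 0.1035 * 32 = 3.3 m/s

3.3 m/s


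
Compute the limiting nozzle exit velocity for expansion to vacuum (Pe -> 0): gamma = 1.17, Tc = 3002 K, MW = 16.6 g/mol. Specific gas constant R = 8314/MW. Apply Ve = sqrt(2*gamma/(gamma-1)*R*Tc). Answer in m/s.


R = 8314 / 16.6 = 500.84 J/(kg.K)
Ve = sqrt(2 * 1.17 / (1.17 - 1) * 500.84 * 3002) = 4549 m/s

4549 m/s


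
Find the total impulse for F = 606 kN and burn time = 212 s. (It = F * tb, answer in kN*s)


It = 606 * 212 = 128472 kN*s

128472 kN*s


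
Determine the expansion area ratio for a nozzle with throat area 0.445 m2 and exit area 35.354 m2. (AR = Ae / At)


AR = 35.354 / 0.445 = 79.4

79.4


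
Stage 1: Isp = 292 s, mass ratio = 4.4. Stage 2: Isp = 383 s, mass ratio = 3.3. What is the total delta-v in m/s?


dV1 = 292 * 9.81 * ln(4.4) = 4244.1 m/s
dV2 = 383 * 9.81 * ln(3.3) = 4485.8 m/s
Total dV = 4244.1 + 4485.8 = 8729.9 m/s ~ 8730 m/s

8730 m/s


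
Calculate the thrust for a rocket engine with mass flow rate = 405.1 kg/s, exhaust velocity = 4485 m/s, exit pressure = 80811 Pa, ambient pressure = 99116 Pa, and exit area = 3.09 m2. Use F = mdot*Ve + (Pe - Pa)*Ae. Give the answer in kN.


F = 405.1 * 4485 + (80811 - 99116) * 3.09 = 1.7603e+06 N = 1760.3 kN

1760.3 kN


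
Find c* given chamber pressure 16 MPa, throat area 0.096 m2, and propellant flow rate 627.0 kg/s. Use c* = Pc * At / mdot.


c* = 16e6 * 0.096 / 627.0 = 2450 m/s

2450 m/s


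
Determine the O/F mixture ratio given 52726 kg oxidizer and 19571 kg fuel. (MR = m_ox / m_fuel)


MR = 52726 / 19571 = 2.69

2.69


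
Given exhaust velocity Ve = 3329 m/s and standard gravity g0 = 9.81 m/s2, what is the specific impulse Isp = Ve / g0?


Isp = Ve / g0 = 3329 / 9.81 = 339.3 s

339.3 s


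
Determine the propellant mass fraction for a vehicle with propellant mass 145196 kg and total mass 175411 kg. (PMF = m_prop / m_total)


PMF = 145196 / 175411 = 0.828

0.828


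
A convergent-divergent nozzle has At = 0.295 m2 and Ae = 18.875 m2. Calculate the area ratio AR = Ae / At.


AR = 18.875 / 0.295 = 64.0

64.0


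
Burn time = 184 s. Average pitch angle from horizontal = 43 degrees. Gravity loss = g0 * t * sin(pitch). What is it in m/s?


GL = 9.81 * 184 * sin(43 deg) = 1231 m/s

1231 m/s


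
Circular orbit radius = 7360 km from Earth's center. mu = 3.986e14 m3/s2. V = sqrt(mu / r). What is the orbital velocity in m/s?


V = sqrt(3.986e14 / 7360000) = 7359 m/s

7359 m/s


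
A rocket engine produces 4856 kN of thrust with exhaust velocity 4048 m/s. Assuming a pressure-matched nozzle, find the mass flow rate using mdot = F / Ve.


mdot = F / Ve = 4856000 / 4048 = 1199.6 kg/s

1199.6 kg/s


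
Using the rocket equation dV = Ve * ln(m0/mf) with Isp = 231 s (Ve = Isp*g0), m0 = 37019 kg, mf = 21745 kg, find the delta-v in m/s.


Ve = 231 * 9.81 = 2266.11 m/s
dV = 2266.11 * ln(37019/21745) = 1206 m/s

1206 m/s


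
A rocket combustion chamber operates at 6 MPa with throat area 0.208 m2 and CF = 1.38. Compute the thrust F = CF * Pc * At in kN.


F = 1.38 * 6e6 * 0.208 = 1.7222e+06 N = 1722.2 kN

1722.2 kN


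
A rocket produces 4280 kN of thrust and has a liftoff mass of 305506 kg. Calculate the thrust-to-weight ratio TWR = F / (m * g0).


TWR = 4280000 / (305506 * 9.81) = 1.43

1.43


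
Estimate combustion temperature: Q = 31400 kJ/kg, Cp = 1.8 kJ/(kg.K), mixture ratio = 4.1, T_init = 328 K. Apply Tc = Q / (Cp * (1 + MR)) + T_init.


Tc = 31400 / (1.8 * (1 + 4.1)) + 328 = 3748 K

3748 K


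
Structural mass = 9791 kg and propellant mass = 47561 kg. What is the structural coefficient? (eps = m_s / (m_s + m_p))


eps = 9791 / (9791 + 47561) = 0.1707

0.1707


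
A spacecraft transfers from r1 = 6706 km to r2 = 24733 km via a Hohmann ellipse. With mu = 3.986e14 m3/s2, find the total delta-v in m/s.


V1 = sqrt(mu/r1) = 7709.69 m/s
dV1 = V1*(sqrt(2*r2/(r1+r2)) - 1) = 1960.97 m/s
V2 = sqrt(mu/r2) = 4014.49 m/s
dV2 = V2*(1 - sqrt(2*r1/(r1+r2))) = 1392.43 m/s
Total dV = 3353 m/s

3353 m/s


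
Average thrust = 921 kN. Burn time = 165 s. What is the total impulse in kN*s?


It = 921 * 165 = 151965 kN*s

151965 kN*s


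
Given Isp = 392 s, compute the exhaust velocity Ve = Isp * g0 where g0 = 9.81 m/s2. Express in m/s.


Ve = Isp * g0 = 392 * 9.81 = 3845.5 m/s

3845.5 m/s


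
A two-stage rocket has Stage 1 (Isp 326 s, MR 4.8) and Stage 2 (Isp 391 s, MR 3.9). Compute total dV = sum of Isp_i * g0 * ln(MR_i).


dV1 = 326 * 9.81 * ln(4.8) = 5016.5 m/s
dV2 = 391 * 9.81 * ln(3.9) = 5220.3 m/s
Total dV = 5016.5 + 5220.3 = 10236.8 m/s ~ 10237 m/s

10237 m/s


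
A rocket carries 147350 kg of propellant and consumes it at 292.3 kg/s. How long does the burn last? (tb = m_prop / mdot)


tb = 147350 / 292.3 = 504.1 s

504.1 s


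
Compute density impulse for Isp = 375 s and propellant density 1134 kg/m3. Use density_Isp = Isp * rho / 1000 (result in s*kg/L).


rho*Isp = 375 * 1134 / 1000 = 425 s*kg/L

425 s*kg/L


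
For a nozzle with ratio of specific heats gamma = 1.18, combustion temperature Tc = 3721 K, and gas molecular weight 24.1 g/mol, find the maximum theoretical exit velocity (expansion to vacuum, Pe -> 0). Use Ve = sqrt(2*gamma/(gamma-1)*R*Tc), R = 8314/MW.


R = 8314 / 24.1 = 344.98 J/(kg.K)
Ve = sqrt(2 * 1.18 / (1.18 - 1) * 344.98 * 3721) = 4102 m/s

4102 m/s


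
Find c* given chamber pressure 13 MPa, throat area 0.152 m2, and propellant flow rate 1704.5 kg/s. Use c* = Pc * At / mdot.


c* = 13e6 * 0.152 / 1704.5 = 1159 m/s

1159 m/s


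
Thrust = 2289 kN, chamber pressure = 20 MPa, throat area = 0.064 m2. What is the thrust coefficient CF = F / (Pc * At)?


CF = 2289000 / (20e6 * 0.064) = 1.79

1.79


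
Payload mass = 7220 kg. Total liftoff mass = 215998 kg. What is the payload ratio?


PR = 7220 / 215998 = 0.0334

0.0334


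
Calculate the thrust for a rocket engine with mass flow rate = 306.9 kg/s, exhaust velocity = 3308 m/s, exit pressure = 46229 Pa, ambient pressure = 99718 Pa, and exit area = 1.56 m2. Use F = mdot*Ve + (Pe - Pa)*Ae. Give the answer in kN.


F = 306.9 * 3308 + (46229 - 99718) * 1.56 = 931782.0 N = 931.8 kN

931.8 kN


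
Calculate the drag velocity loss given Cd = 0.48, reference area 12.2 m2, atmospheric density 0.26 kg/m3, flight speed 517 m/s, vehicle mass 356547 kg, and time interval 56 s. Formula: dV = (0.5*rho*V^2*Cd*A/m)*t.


D = 0.5 * 0.26 * 517^2 * 0.48 * 12.2 = 203481.77 N
a = 203481.77 / 356547 = 0.5707 m/s2
dV = 0.5707 * 56 = 32.0 m/s

32.0 m/s


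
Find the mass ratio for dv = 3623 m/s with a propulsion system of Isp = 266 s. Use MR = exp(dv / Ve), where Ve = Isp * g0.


Ve = 266 * 9.81 = 2609.46 m/s
MR = exp(3623 / 2609.46) = 4.008

4.008


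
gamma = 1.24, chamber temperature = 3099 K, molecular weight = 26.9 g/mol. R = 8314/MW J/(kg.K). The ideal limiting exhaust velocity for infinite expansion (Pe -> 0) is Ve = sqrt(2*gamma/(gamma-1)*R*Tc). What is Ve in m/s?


R = 8314 / 26.9 = 309.07 J/(kg.K)
Ve = sqrt(2 * 1.24 / (1.24 - 1) * 309.07 * 3099) = 3146 m/s

3146 m/s


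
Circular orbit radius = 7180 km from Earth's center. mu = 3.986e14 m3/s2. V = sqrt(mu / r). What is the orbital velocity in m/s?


V = sqrt(3.986e14 / 7180000) = 7451 m/s

7451 m/s


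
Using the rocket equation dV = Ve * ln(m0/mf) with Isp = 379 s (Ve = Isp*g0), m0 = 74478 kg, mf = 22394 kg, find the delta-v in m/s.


Ve = 379 * 9.81 = 3717.99 m/s
dV = 3717.99 * ln(74478/22394) = 4468 m/s

4468 m/s


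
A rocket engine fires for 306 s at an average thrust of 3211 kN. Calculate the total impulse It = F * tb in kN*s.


It = 3211 * 306 = 982566 kN*s

982566 kN*s


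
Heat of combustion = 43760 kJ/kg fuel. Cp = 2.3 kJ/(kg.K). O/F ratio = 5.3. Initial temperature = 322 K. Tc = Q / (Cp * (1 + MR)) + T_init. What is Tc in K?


Tc = 43760 / (2.3 * (1 + 5.3)) + 322 = 3342 K

3342 K


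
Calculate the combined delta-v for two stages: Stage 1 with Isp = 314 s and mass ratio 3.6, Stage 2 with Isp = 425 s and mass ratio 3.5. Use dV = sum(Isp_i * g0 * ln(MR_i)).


dV1 = 314 * 9.81 * ln(3.6) = 3945.7 m/s
dV2 = 425 * 9.81 * ln(3.5) = 5223.1 m/s
Total dV = 3945.7 + 5223.1 = 9168.8 m/s ~ 9169 m/s

9169 m/s


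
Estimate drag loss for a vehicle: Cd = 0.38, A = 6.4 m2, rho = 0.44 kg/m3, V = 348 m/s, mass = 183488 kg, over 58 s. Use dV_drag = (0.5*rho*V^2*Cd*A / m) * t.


D = 0.5 * 0.44 * 348^2 * 0.38 * 6.4 = 64795.48 N
a = 64795.48 / 183488 = 0.3531 m/s2
dV = 0.3531 * 58 = 20.5 m/s

20.5 m/s


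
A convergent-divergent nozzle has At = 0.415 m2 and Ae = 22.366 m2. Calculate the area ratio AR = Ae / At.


AR = 22.366 / 0.415 = 53.9

53.9


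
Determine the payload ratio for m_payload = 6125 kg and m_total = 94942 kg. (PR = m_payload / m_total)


PR = 6125 / 94942 = 0.0645

0.0645


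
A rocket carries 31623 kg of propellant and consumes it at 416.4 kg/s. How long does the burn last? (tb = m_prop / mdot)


tb = 31623 / 416.4 = 75.9 s

75.9 s


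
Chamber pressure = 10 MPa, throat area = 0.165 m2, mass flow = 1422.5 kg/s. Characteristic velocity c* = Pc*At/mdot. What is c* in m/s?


c* = 10e6 * 0.165 / 1422.5 = 1160 m/s

1160 m/s


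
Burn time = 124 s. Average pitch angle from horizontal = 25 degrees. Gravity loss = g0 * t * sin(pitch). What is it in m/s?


GL = 9.81 * 124 * sin(25 deg) = 514 m/s

514 m/s


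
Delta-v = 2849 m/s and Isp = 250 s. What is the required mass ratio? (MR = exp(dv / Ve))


Ve = 250 * 9.81 = 2452.5 m/s
MR = exp(2849 / 2452.5) = 3.195

3.195


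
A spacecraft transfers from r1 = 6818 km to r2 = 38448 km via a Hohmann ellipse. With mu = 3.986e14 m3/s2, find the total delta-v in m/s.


V1 = sqrt(mu/r1) = 7646.1 m/s
dV1 = V1*(sqrt(2*r2/(r1+r2)) - 1) = 2319.55 m/s
V2 = sqrt(mu/r2) = 3219.82 m/s
dV2 = V2*(1 - sqrt(2*r1/(r1+r2))) = 1452.61 m/s
Total dV = 3772 m/s

3772 m/s


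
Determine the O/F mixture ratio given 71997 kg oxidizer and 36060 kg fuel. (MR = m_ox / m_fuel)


MR = 71997 / 36060 = 2.0

2.0


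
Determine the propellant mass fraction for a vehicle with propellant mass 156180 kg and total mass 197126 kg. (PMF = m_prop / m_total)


PMF = 156180 / 197126 = 0.792

0.792


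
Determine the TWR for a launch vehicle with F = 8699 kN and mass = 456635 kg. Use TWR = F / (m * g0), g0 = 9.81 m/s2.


TWR = 8699000 / (456635 * 9.81) = 1.94

1.94


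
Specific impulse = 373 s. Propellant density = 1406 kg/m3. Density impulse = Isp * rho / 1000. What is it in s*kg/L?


rho*Isp = 373 * 1406 / 1000 = 524 s*kg/L

524 s*kg/L


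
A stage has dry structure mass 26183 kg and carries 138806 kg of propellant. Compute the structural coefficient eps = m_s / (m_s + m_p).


eps = 26183 / (26183 + 138806) = 0.1587

0.1587


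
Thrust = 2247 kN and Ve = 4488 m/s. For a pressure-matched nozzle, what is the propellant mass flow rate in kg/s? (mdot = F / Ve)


mdot = F / Ve = 2247000 / 4488 = 500.7 kg/s

500.7 kg/s


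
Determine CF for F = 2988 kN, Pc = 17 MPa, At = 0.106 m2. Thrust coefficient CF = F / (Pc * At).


CF = 2988000 / (17e6 * 0.106) = 1.66

1.66


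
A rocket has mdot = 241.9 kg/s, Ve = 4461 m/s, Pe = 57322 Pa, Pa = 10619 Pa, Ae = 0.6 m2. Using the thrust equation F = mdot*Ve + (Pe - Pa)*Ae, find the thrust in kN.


F = 241.9 * 4461 + (57322 - 10619) * 0.6 = 1.1071e+06 N = 1107.1 kN

1107.1 kN


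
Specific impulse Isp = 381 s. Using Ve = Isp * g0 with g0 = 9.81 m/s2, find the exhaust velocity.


Ve = Isp * g0 = 381 * 9.81 = 3737.6 m/s

3737.6 m/s


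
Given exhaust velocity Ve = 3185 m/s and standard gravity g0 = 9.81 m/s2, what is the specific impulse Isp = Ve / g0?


Isp = Ve / g0 = 3185 / 9.81 = 324.7 s

324.7 s


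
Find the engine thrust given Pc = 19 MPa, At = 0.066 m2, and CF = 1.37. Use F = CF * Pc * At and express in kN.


F = 1.37 * 19e6 * 0.066 = 1.7180e+06 N = 1718.0 kN

1718.0 kN


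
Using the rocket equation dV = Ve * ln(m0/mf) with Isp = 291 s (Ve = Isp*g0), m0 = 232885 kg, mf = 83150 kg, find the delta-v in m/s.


Ve = 291 * 9.81 = 2854.71 m/s
dV = 2854.71 * ln(232885/83150) = 2940 m/s

2940 m/s


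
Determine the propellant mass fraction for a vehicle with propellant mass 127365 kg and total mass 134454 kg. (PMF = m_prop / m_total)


PMF = 127365 / 134454 = 0.947

0.947


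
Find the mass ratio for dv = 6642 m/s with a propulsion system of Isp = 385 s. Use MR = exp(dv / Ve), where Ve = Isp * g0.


Ve = 385 * 9.81 = 3776.85 m/s
MR = exp(6642 / 3776.85) = 5.804

5.804


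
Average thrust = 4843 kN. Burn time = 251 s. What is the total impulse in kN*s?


It = 4843 * 251 = 1215593 kN*s

1215593 kN*s


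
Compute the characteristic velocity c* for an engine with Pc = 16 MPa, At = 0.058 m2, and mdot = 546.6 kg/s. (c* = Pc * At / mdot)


c* = 16e6 * 0.058 / 546.6 = 1698 m/s

1698 m/s


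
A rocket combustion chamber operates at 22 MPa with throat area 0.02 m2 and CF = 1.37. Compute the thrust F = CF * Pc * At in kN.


F = 1.37 * 22e6 * 0.02 = 602800.0 N = 602.8 kN

602.8 kN


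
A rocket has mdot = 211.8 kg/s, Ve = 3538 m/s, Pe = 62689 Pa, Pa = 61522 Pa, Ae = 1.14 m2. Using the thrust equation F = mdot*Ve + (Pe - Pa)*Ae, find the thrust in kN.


F = 211.8 * 3538 + (62689 - 61522) * 1.14 = 750679.0 N = 750.7 kN

750.7 kN


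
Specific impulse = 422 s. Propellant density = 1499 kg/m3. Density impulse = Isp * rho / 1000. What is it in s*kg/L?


rho*Isp = 422 * 1499 / 1000 = 633 s*kg/L

633 s*kg/L


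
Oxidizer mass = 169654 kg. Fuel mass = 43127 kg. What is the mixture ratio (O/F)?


MR = 169654 / 43127 = 3.93

3.93


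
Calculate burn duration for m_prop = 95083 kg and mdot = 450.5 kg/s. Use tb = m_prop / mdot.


tb = 95083 / 450.5 = 211.1 s

211.1 s


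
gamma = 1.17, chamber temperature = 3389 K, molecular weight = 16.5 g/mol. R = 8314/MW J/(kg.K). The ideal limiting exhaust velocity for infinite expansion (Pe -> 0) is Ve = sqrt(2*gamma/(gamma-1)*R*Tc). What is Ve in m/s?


R = 8314 / 16.5 = 503.88 J/(kg.K)
Ve = sqrt(2 * 1.17 / (1.17 - 1) * 503.88 * 3389) = 4848 m/s

4848 m/s


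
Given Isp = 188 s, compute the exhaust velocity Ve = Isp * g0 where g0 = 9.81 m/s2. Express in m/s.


Ve = Isp * g0 = 188 * 9.81 = 1844.3 m/s

1844.3 m/s


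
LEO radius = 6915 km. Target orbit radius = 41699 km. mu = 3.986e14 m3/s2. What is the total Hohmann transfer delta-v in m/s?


V1 = sqrt(mu/r1) = 7592.29 m/s
dV1 = V1*(sqrt(2*r2/(r1+r2)) - 1) = 2351.91 m/s
V2 = sqrt(mu/r2) = 3091.76 m/s
dV2 = V2*(1 - sqrt(2*r1/(r1+r2))) = 1442.7 m/s
Total dV = 3795 m/s

3795 m/s


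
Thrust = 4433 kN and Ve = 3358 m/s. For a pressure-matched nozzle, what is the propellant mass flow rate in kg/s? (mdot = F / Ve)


mdot = F / Ve = 4433000 / 3358 = 1320.1 kg/s

1320.1 kg/s


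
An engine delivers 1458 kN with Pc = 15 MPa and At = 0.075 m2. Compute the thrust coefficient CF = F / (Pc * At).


CF = 1458000 / (15e6 * 0.075) = 1.3

1.3


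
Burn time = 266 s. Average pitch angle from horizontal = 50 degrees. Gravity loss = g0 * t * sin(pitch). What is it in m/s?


GL = 9.81 * 266 * sin(50 deg) = 1999 m/s

1999 m/s


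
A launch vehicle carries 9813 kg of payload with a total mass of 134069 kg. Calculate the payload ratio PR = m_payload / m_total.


PR = 9813 / 134069 = 0.0732

0.0732


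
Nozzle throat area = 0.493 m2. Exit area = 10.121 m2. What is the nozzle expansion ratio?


AR = 10.121 / 0.493 = 20.5

20.5


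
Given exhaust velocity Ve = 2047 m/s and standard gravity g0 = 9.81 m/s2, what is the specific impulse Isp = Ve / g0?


Isp = Ve / g0 = 2047 / 9.81 = 208.7 s

208.7 s


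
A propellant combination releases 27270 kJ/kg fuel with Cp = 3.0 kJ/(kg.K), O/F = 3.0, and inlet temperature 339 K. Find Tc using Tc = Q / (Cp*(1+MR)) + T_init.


Tc = 27270 / (3.0 * (1 + 3.0)) + 339 = 2612 K

2612 K


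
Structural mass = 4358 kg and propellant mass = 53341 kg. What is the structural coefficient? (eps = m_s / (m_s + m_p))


eps = 4358 / (4358 + 53341) = 0.0755

0.0755


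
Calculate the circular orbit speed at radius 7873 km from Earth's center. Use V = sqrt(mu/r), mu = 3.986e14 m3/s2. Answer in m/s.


V = sqrt(3.986e14 / 7873000) = 7115 m/s

7115 m/s


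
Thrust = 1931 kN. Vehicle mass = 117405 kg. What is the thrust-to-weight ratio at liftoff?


TWR = 1931000 / (117405 * 9.81) = 1.68

1.68


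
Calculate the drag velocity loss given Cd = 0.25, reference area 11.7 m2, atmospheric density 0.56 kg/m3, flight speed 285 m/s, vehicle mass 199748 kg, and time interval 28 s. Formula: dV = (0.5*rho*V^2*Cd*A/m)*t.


D = 0.5 * 0.56 * 285^2 * 0.25 * 11.7 = 66523.28 N
a = 66523.28 / 199748 = 0.333 m/s2
dV = 0.333 * 28 = 9.3 m/s

9.3 m/s


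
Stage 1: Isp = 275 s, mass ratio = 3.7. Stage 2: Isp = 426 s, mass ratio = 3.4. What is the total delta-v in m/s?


dV1 = 275 * 9.81 * ln(3.7) = 3529.6 m/s
dV2 = 426 * 9.81 * ln(3.4) = 5114.2 m/s
Total dV = 3529.6 + 5114.2 = 8643.8 m/s ~ 8644 m/s

8644 m/s


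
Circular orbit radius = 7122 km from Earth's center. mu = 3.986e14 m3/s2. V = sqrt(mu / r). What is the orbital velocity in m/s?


V = sqrt(3.986e14 / 7122000) = 7481 m/s

7481 m/s


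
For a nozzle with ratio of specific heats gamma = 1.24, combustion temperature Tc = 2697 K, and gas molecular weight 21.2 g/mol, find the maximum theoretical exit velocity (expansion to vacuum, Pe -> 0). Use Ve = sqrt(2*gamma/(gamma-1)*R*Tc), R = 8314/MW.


R = 8314 / 21.2 = 392.17 J/(kg.K)
Ve = sqrt(2 * 1.24 / (1.24 - 1) * 392.17 * 2697) = 3306 m/s

3306 m/s


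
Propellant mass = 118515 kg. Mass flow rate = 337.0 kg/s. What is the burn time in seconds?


tb = 118515 / 337.0 = 351.7 s

351.7 s


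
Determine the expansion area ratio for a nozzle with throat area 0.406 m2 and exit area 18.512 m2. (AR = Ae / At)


AR = 18.512 / 0.406 = 45.6

45.6


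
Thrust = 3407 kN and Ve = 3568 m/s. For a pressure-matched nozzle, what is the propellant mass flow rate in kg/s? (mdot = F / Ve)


mdot = F / Ve = 3407000 / 3568 = 954.9 kg/s

954.9 kg/s


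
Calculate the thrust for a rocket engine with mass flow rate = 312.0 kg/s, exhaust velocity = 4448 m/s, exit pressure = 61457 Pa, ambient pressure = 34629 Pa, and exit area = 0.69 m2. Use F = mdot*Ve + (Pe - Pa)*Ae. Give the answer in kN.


F = 312.0 * 4448 + (61457 - 34629) * 0.69 = 1.4063e+06 N = 1406.3 kN

1406.3 kN


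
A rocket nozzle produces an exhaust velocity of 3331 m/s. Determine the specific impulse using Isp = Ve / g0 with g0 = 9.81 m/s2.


Isp = Ve / g0 = 3331 / 9.81 = 339.6 s

339.6 s


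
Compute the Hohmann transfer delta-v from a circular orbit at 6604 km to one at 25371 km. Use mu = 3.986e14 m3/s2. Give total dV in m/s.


V1 = sqrt(mu/r1) = 7769.0 m/s
dV1 = V1*(sqrt(2*r2/(r1+r2)) - 1) = 2017.87 m/s
V2 = sqrt(mu/r2) = 3963.69 m/s
dV2 = V2*(1 - sqrt(2*r1/(r1+r2))) = 1416.2 m/s
Total dV = 3434 m/s

3434 m/s


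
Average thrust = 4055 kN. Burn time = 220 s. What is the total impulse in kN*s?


It = 4055 * 220 = 892100 kN*s

892100 kN*s


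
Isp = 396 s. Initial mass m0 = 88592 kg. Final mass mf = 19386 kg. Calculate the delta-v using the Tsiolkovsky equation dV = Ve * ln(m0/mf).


Ve = 396 * 9.81 = 3884.76 m/s
dV = 3884.76 * ln(88592/19386) = 5903 m/s

5903 m/s


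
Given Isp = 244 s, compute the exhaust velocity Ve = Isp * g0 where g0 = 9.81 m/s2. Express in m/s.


Ve = Isp * g0 = 244 * 9.81 = 2393.6 m/s

2393.6 m/s


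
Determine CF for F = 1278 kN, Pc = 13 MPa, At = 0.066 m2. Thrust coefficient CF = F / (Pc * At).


CF = 1278000 / (13e6 * 0.066) = 1.49

1.49


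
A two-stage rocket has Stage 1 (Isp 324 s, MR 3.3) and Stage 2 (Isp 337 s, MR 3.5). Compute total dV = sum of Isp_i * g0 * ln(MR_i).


dV1 = 324 * 9.81 * ln(3.3) = 3794.8 m/s
dV2 = 337 * 9.81 * ln(3.5) = 4141.6 m/s
Total dV = 3794.8 + 4141.6 = 7936.4 m/s ~ 7936 m/s

7936 m/s


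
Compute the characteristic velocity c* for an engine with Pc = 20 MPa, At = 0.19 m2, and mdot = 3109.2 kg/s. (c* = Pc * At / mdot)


c* = 20e6 * 0.19 / 3109.2 = 1222 m/s

1222 m/s
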